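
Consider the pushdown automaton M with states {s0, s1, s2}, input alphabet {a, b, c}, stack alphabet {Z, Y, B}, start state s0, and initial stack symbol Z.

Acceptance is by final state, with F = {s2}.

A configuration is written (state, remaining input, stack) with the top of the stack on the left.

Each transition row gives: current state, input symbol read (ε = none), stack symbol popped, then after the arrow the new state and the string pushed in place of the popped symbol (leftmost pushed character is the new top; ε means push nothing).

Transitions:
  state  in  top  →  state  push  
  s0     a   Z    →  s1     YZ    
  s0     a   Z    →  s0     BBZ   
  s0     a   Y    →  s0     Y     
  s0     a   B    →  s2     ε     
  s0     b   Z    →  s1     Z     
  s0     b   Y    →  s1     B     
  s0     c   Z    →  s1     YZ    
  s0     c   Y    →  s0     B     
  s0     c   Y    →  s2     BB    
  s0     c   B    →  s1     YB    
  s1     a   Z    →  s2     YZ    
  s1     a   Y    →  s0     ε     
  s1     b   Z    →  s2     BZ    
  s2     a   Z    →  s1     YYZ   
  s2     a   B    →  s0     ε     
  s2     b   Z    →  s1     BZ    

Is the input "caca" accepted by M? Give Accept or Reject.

No computation consumes all input and reaches a final state.

Reject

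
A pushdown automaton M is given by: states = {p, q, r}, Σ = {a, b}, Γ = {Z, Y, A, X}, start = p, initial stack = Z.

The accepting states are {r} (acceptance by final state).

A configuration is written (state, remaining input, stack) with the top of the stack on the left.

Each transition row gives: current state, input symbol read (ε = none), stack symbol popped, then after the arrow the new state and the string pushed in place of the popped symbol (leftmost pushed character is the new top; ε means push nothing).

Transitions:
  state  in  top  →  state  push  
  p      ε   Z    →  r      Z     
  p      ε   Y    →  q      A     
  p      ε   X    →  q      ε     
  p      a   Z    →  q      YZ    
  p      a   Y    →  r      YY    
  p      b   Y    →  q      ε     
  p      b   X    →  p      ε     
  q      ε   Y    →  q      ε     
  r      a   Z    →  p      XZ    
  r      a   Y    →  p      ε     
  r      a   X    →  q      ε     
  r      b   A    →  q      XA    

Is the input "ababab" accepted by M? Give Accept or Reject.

Accept

One accepting computation: (p, ababab, Z) ⊢ (r, ababab, Z) ⊢ (p, babab, XZ) ⊢ (p, abab, Z) ⊢ (r, abab, Z) ⊢ (p, bab, XZ) ⊢ (p, ab, Z) ⊢ (r, ab, Z) ⊢ (p, b, XZ) ⊢ (p, ε, Z) ⊢ (r, ε, Z)
All input consumed and state r ∈ F.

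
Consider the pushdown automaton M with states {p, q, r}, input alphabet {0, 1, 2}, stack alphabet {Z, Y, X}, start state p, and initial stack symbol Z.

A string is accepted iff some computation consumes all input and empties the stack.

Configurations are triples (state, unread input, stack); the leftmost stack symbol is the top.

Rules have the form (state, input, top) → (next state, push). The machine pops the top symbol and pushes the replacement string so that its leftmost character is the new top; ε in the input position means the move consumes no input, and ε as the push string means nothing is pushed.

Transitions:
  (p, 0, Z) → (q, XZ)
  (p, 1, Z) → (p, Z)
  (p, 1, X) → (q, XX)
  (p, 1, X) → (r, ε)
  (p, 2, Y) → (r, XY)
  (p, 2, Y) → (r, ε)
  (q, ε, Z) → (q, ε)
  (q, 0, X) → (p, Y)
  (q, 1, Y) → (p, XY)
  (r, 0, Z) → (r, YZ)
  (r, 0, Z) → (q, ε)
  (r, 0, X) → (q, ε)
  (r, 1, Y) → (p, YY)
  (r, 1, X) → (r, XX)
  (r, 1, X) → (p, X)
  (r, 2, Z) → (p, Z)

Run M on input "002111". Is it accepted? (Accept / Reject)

Reject

No computation consumes all input and empties the stack.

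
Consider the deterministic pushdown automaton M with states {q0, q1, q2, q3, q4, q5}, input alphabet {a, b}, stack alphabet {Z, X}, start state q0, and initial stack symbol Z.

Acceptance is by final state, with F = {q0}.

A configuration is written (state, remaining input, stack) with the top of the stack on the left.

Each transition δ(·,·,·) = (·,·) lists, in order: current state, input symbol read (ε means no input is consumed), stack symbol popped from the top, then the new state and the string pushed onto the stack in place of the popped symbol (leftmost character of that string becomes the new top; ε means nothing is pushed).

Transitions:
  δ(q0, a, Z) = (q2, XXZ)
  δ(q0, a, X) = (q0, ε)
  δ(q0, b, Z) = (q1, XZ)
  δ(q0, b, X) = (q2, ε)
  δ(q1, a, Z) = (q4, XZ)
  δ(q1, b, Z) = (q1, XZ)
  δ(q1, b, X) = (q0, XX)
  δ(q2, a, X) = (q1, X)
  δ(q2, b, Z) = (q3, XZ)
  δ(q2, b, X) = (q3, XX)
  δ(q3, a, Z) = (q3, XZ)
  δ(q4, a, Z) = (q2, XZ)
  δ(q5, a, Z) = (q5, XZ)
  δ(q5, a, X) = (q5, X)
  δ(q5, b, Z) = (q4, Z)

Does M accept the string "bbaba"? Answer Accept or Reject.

Reject

(q0, bbaba, Z)
  read b, top Z: go to q1, push XZ → (q1, baba, XZ)
  read b, top X: go to q0, push XX → (q0, aba, XXZ)
  read a, top X: go to q0, push ε → (q0, ba, XZ)
  read b, top X: go to q2, push ε → (q2, a, Z)
No transition applies at (q2, a, Z); input not fully consumed.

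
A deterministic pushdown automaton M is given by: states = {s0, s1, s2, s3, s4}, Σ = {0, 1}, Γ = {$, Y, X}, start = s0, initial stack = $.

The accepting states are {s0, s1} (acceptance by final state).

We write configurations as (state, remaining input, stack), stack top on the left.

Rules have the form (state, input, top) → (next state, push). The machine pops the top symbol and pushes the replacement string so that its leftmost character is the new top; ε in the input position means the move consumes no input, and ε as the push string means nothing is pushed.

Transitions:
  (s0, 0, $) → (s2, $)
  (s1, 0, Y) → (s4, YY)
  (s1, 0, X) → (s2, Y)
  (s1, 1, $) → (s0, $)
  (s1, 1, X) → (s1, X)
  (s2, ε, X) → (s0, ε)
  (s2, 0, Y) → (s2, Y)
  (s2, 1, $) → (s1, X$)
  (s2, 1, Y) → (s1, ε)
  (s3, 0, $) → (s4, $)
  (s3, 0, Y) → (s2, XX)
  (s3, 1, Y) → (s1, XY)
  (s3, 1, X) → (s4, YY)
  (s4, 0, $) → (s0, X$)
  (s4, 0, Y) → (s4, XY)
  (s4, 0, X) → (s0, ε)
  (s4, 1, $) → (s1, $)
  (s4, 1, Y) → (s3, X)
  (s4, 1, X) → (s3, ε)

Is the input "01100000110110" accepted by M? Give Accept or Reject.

Reject

(s0, 01100000110110, $)
  read 0, top $: go to s2, push $ → (s2, 1100000110110, $)
  read 1, top $: go to s1, push X$ → (s1, 100000110110, X$)
  read 1, top X: go to s1, push X → (s1, 00000110110, X$)
  read 0, top X: go to s2, push Y → (s2, 0000110110, Y$)
  read 0, top Y: go to s2, push Y → (s2, 000110110, Y$)
  read 0, top Y: go to s2, push Y → (s2, 00110110, Y$)
  read 0, top Y: go to s2, push Y → (s2, 0110110, Y$)
  read 0, top Y: go to s2, push Y → (s2, 110110, Y$)
  read 1, top Y: go to s1, push ε → (s1, 10110, $)
  read 1, top $: go to s0, push $ → (s0, 0110, $)
  read 0, top $: go to s2, push $ → (s2, 110, $)
  read 1, top $: go to s1, push X$ → (s1, 10, X$)
  read 1, top X: go to s1, push X → (s1, 0, X$)
  read 0, top X: go to s2, push Y → (s2, ε, Y$)
All input consumed; state s2 ∉ F and no further ε-move applies.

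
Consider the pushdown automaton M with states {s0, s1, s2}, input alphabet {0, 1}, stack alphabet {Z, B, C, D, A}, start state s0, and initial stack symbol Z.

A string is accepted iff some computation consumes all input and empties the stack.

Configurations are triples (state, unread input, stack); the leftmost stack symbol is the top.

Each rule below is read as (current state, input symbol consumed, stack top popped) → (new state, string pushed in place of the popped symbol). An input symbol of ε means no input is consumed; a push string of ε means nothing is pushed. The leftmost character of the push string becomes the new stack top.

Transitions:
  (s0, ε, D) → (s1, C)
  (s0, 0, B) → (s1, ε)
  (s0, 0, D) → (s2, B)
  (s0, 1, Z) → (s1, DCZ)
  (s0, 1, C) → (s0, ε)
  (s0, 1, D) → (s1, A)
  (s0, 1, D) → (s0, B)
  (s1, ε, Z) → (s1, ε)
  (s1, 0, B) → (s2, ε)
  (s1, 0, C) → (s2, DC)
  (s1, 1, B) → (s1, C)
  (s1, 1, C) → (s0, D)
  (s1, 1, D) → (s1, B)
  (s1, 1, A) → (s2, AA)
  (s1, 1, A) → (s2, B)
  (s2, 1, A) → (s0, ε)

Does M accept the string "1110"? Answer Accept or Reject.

No computation consumes all input and empties the stack.

Reject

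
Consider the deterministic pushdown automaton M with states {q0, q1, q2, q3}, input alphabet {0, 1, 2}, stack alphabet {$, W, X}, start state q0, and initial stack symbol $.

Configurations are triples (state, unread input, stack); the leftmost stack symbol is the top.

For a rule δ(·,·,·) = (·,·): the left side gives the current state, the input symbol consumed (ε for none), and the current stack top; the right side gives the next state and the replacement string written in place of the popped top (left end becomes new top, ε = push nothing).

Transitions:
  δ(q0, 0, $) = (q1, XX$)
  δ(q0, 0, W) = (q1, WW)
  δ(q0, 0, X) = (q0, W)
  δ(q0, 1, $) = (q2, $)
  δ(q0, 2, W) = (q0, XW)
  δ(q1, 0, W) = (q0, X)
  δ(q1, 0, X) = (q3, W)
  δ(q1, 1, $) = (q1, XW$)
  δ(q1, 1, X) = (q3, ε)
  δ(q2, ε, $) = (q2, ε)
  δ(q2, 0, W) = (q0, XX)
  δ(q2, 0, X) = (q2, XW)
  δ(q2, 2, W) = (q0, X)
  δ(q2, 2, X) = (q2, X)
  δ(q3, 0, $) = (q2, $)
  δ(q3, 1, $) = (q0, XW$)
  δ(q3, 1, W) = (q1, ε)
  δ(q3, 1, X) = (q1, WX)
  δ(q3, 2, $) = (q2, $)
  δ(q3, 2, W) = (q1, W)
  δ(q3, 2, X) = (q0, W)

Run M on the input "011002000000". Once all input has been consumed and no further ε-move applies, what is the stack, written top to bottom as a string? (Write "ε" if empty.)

(q0, 011002000000, $)
  read 0, top $: go to q1, push XX$ → (q1, 11002000000, XX$)
  read 1, top X: go to q3, push ε → (q3, 1002000000, X$)
  read 1, top X: go to q1, push WX → (q1, 002000000, WX$)
  read 0, top W: go to q0, push X → (q0, 02000000, XX$)
  read 0, top X: go to q0, push W → (q0, 2000000, WX$)
  read 2, top W: go to q0, push XW → (q0, 000000, XWX$)
  read 0, top X: go to q0, push W → (q0, 00000, WWX$)
  read 0, top W: go to q1, push WW → (q1, 0000, WWWX$)
  read 0, top W: go to q0, push X → (q0, 000, XWWX$)
  read 0, top X: go to q0, push W → (q0, 00, WWWX$)
  read 0, top W: go to q1, push WW → (q1, 0, WWWWX$)
  read 0, top W: go to q0, push X → (q0, ε, XWWWX$)
All input consumed in state q0 with stack XWWWX$.

XWWWX$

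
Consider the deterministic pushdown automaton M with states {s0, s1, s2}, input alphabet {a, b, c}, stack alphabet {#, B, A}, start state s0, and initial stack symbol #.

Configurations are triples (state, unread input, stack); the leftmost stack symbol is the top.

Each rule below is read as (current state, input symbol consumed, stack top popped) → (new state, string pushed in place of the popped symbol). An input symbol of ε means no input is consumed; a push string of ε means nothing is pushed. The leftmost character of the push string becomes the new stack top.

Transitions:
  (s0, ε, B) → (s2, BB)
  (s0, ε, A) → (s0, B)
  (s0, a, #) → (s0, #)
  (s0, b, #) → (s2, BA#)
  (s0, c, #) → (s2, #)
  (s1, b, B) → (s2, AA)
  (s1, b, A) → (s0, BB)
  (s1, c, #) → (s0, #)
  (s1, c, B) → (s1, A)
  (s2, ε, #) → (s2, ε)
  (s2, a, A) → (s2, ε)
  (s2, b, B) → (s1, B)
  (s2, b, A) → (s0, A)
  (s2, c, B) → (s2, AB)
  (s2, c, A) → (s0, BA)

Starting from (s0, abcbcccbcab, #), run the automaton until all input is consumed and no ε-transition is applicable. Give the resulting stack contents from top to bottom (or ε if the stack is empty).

BBBBABBBA#

(s0, abcbcccbcab, #)
  read a, top #: go to s0, push # → (s0, bcbcccbcab, #)
  read b, top #: go to s2, push BA# → (s2, cbcccbcab, BA#)
  read c, top B: go to s2, push AB → (s2, bcccbcab, ABA#)
  read b, top A: go to s0, push A → (s0, cccbcab, ABA#)
  ε-move, top A: go to s0, push B → (s0, cccbcab, BBA#)
  ε-move, top B: go to s2, push BB → (s2, cccbcab, BBBA#)
  read c, top B: go to s2, push AB → (s2, ccbcab, ABBBA#)
  read c, top A: go to s0, push BA → (s0, cbcab, BABBBA#)
  ε-move, top B: go to s2, push BB → (s2, cbcab, BBABBBA#)
  read c, top B: go to s2, push AB → (s2, bcab, ABBABBBA#)
  read b, top A: go to s0, push A → (s0, cab, ABBABBBA#)
  ε-move, top A: go to s0, push B → (s0, cab, BBBABBBA#)
  ε-move, top B: go to s2, push BB → (s2, cab, BBBBABBBA#)
  read c, top B: go to s2, push AB → (s2, ab, ABBBBABBBA#)
  read a, top A: go to s2, push ε → (s2, b, BBBBABBBA#)
  read b, top B: go to s1, push B → (s1, ε, BBBBABBBA#)
All input consumed in state s1 with stack BBBBABBBA#.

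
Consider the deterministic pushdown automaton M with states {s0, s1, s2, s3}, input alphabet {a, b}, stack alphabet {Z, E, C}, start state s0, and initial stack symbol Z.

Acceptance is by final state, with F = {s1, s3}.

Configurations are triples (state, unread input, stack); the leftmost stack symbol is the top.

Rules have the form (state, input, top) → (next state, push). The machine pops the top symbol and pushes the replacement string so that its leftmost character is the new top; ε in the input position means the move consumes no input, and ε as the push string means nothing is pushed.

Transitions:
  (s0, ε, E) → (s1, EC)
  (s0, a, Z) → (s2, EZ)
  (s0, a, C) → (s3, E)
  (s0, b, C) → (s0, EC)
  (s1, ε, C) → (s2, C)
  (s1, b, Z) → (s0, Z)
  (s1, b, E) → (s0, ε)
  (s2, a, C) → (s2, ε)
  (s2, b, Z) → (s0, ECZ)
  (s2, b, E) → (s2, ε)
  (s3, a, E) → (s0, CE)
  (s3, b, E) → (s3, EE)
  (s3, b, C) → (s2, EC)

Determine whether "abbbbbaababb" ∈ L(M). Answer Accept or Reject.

(s0, abbbbbaababb, Z) ⊢ (s2, bbbbbaababb, EZ) ⊢ (s2, bbbbaababb, Z) ⊢ (s0, bbbaababb, ECZ) ⊢ (s1, bbbaababb, ECCZ) ⊢ (s0, bbaababb, CCZ) ⊢ (s0, baababb, ECCZ) ⊢ (s1, baababb, ECCCZ) ⊢ (s0, aababb, CCCZ) ⊢ (s3, ababb, ECCZ) ⊢ (s0, babb, CECCZ) ⊢ (s0, abb, ECECCZ) ⊢ (s1, abb, ECCECCZ)
No transition applies at (s1, abb, ECCECCZ); input not fully consumed.

Reject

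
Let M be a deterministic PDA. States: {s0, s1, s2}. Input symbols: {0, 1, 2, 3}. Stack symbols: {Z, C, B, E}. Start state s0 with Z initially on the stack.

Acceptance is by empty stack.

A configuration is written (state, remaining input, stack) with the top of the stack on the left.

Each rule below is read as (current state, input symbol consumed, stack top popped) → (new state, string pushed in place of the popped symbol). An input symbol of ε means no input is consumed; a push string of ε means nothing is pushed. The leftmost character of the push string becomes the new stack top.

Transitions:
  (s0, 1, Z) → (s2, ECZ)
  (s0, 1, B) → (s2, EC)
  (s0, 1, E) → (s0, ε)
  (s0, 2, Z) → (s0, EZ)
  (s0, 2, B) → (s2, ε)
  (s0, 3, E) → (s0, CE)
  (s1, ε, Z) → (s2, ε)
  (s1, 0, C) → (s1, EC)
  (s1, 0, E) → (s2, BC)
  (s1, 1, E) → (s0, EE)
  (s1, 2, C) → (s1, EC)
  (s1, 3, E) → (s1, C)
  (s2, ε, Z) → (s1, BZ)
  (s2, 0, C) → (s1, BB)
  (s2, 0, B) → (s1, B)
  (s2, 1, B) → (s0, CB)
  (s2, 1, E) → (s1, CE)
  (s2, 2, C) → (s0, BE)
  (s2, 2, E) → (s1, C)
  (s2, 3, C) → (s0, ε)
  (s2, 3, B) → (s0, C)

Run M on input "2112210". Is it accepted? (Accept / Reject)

Reject

(s0, 2112210, Z)
  read 2, top Z: go to s0, push EZ → (s0, 112210, EZ)
  read 1, top E: go to s0, push ε → (s0, 12210, Z)
  read 1, top Z: go to s2, push ECZ → (s2, 2210, ECZ)
  read 2, top E: go to s1, push C → (s1, 210, CCZ)
  read 2, top C: go to s1, push EC → (s1, 10, ECCZ)
  read 1, top E: go to s0, push EE → (s0, 0, EECCZ)
No transition applies at (s0, 0, EECCZ); input not fully consumed.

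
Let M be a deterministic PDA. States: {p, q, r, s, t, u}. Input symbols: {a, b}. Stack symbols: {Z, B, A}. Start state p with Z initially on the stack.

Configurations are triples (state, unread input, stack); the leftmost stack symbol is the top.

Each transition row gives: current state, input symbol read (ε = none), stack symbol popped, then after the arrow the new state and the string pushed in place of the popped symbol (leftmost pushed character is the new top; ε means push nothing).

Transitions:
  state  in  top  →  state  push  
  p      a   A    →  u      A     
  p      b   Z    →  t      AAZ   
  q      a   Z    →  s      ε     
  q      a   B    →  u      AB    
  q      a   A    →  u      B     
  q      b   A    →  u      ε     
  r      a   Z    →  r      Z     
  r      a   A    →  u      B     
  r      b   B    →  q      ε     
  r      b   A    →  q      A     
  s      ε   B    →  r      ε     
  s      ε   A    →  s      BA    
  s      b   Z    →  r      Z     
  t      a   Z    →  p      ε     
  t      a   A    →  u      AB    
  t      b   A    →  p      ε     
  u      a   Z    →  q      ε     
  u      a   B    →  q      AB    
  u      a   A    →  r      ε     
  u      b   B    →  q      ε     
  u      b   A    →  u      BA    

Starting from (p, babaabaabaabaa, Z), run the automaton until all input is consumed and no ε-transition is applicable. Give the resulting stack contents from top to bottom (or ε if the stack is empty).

BBBAZ

(p, babaabaabaabaa, Z) ⊢ (t, abaabaabaabaa, AAZ) ⊢ (u, baabaabaabaa, ABAZ) ⊢ (u, aabaabaabaa, BABAZ) ⊢ (q, abaabaabaa, ABABAZ) ⊢ (u, baabaabaa, BBABAZ) ⊢ (q, aabaabaa, BABAZ) ⊢ (u, abaabaa, ABABAZ) ⊢ (r, baabaa, BABAZ) ⊢ (q, aabaa, ABAZ) ⊢ (u, abaa, BBAZ) ⊢ (q, baa, ABBAZ) ⊢ (u, aa, BBAZ) ⊢ (q, a, ABBAZ) ⊢ (u, ε, BBBAZ)
All input consumed in state u with stack BBBAZ.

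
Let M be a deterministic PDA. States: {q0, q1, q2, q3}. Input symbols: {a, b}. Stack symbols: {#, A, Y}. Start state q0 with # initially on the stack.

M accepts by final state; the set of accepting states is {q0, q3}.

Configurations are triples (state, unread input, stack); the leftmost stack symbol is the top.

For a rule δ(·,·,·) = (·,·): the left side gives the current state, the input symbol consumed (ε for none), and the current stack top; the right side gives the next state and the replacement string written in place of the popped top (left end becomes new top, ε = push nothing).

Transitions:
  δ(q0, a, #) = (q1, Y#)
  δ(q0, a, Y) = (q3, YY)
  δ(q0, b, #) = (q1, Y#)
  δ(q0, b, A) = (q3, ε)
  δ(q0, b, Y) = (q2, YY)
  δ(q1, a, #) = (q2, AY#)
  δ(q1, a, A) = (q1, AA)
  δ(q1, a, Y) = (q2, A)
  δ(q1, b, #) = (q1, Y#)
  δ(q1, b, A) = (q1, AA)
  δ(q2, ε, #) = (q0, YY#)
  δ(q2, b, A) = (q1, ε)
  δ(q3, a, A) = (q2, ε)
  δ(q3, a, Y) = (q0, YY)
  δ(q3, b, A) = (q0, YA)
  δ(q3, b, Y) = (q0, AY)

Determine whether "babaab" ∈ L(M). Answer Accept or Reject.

(q0, babaab, #)
  read b, top #: go to q1, push Y# → (q1, abaab, Y#)
  read a, top Y: go to q2, push A → (q2, baab, A#)
  read b, top A: go to q1, push ε → (q1, aab, #)
  read a, top #: go to q2, push AY# → (q2, ab, AY#)
No transition applies at (q2, ab, AY#); input not fully consumed.

Reject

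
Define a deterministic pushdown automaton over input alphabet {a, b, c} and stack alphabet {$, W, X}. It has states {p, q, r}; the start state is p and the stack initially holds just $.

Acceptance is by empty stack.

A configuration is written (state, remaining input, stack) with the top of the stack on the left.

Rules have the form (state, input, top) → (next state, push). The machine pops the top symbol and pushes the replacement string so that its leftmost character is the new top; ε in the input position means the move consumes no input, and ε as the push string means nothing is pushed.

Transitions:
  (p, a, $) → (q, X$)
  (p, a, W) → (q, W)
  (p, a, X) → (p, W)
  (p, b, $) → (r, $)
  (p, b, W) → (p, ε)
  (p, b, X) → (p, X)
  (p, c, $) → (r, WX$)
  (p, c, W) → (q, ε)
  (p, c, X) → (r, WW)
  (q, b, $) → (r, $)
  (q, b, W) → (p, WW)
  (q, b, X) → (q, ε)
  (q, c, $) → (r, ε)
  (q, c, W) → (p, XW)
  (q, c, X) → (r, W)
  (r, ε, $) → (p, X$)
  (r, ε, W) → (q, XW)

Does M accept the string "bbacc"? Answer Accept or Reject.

(p, bbacc, $)
  read b, top $: go to r, push $ → (r, bacc, $)
  ε-move, top $: go to p, push X$ → (p, bacc, X$)
  read b, top X: go to p, push X → (p, acc, X$)
  read a, top X: go to p, push W → (p, cc, W$)
  read c, top W: go to q, push ε → (q, c, $)
  read c, top $: go to r, push ε → (r, ε, ε)
All input consumed and the stack is empty.

Accept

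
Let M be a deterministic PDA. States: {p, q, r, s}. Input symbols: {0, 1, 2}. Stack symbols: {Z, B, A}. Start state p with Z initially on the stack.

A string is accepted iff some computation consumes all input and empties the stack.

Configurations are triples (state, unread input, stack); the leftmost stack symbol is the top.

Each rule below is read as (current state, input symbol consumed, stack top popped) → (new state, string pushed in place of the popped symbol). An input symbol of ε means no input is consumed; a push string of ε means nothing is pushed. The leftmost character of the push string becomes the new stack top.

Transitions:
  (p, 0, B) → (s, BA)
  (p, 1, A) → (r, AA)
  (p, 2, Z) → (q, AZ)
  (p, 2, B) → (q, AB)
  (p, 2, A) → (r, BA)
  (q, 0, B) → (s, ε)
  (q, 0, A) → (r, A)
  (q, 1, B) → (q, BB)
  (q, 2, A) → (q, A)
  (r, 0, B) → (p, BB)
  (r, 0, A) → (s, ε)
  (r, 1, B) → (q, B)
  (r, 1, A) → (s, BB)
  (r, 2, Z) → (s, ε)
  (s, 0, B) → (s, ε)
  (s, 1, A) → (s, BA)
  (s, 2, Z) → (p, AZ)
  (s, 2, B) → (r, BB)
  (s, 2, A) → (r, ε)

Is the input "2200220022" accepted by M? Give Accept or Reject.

Reject

(p, 2200220022, Z) ⊢ (q, 200220022, AZ) ⊢ (q, 00220022, AZ) ⊢ (r, 0220022, AZ) ⊢ (s, 220022, Z) ⊢ (p, 20022, AZ) ⊢ (r, 0022, BAZ) ⊢ (p, 022, BBAZ) ⊢ (s, 22, BABAZ) ⊢ (r, 2, BBABAZ)
No transition applies at (r, 2, BBABAZ); input not fully consumed.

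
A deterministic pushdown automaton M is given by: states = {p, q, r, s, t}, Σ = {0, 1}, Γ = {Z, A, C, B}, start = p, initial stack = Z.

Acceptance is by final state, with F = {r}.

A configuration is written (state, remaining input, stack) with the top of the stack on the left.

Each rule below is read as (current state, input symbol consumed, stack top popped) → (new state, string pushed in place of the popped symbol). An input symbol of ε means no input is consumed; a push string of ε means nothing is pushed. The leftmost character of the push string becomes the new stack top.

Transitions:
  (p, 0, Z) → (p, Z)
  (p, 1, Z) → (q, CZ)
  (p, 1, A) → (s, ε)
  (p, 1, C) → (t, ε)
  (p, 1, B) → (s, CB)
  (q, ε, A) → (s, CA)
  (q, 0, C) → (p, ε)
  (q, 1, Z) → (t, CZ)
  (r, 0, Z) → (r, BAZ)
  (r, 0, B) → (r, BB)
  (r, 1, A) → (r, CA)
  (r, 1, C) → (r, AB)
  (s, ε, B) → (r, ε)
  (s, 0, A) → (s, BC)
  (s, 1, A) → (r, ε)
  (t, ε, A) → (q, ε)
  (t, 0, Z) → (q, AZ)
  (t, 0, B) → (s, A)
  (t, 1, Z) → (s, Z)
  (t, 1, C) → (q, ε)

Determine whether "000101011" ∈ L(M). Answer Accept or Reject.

Reject

(p, 000101011, Z)
  read 0, top Z: go to p, push Z → (p, 00101011, Z)
  read 0, top Z: go to p, push Z → (p, 0101011, Z)
  read 0, top Z: go to p, push Z → (p, 101011, Z)
  read 1, top Z: go to q, push CZ → (q, 01011, CZ)
  read 0, top C: go to p, push ε → (p, 1011, Z)
  read 1, top Z: go to q, push CZ → (q, 011, CZ)
  read 0, top C: go to p, push ε → (p, 11, Z)
  read 1, top Z: go to q, push CZ → (q, 1, CZ)
No transition applies at (q, 1, CZ); input not fully consumed.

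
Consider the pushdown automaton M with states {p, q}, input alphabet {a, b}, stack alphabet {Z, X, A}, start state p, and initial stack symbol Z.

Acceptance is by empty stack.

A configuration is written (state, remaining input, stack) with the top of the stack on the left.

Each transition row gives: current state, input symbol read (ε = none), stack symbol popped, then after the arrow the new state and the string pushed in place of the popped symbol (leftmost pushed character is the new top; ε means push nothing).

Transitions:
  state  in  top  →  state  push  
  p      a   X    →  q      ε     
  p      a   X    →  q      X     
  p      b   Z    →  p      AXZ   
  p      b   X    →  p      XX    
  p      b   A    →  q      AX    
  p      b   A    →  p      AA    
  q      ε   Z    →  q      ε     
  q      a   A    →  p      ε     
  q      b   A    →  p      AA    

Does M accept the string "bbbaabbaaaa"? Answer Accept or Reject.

One accepting computation: (p, bbbaabbaaaa, Z) ⊢ (p, bbaabbaaaa, AXZ) ⊢ (p, baabbaaaa, AAXZ) ⊢ (q, aabbaaaa, AXAXZ) ⊢ (p, abbaaaa, XAXZ) ⊢ (q, bbaaaa, AXZ) ⊢ (p, baaaa, AAXZ) ⊢ (q, aaaa, AXAXZ) ⊢ (p, aaa, XAXZ) ⊢ (q, aa, AXZ) ⊢ (p, a, XZ) ⊢ (q, ε, Z) ⊢ (q, ε, ε)
All input consumed and the stack is empty.

Accept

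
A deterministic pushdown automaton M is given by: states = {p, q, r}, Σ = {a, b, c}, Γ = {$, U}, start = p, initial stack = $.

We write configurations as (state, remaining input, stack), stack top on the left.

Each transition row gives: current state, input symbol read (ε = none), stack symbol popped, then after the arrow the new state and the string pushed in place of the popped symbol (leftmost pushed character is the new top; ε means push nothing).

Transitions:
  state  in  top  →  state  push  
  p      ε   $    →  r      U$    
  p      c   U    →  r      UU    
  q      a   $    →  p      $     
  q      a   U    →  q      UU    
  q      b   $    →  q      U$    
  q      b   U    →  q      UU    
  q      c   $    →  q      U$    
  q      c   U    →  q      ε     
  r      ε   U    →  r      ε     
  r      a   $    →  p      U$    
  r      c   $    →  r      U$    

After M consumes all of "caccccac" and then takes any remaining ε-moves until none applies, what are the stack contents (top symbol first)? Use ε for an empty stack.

(p, caccccac, $)
  ε-move, top $: go to r, push U$ → (r, caccccac, U$)
  ε-move, top U: go to r, push ε → (r, caccccac, $)
  read c, top $: go to r, push U$ → (r, accccac, U$)
  ε-move, top U: go to r, push ε → (r, accccac, $)
  read a, top $: go to p, push U$ → (p, ccccac, U$)
  read c, top U: go to r, push UU → (r, cccac, UU$)
  ε-move, top U: go to r, push ε → (r, cccac, U$)
  ε-move, top U: go to r, push ε → (r, cccac, $)
  read c, top $: go to r, push U$ → (r, ccac, U$)
  ε-move, top U: go to r, push ε → (r, ccac, $)
  read c, top $: go to r, push U$ → (r, cac, U$)
  ε-move, top U: go to r, push ε → (r, cac, $)
  read c, top $: go to r, push U$ → (r, ac, U$)
  ε-move, top U: go to r, push ε → (r, ac, $)
  read a, top $: go to p, push U$ → (p, c, U$)
  read c, top U: go to r, push UU → (r, ε, UU$)
  ε-move, top U: go to r, push ε → (r, ε, U$)
  ε-move, top U: go to r, push ε → (r, ε, $)
All input consumed in state r with stack $.

$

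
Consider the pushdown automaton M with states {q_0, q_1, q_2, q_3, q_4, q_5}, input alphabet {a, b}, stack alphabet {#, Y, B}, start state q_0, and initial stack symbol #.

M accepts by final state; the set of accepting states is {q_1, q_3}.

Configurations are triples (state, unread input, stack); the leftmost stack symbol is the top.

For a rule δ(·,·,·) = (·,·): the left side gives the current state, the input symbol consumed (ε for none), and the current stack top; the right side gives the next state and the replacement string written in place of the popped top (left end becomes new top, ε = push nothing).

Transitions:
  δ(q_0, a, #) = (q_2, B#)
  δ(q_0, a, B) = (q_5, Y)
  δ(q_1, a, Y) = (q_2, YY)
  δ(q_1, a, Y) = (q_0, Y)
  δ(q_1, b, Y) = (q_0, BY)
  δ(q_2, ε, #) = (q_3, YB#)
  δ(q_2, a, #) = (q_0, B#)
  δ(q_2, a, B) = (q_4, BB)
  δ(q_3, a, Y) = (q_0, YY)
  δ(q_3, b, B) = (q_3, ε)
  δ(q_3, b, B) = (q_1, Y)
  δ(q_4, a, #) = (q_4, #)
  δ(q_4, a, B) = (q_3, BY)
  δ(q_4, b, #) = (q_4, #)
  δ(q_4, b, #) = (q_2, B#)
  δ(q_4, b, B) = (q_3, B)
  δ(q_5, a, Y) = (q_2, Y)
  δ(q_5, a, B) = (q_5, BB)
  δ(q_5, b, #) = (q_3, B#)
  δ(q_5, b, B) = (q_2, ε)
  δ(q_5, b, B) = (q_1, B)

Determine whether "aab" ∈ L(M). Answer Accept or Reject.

Accept

One accepting computation: (q_0, aab, #) ⊢ (q_2, ab, B#) ⊢ (q_4, b, BB#) ⊢ (q_3, ε, BB#)
All input consumed and state q_3 ∈ F.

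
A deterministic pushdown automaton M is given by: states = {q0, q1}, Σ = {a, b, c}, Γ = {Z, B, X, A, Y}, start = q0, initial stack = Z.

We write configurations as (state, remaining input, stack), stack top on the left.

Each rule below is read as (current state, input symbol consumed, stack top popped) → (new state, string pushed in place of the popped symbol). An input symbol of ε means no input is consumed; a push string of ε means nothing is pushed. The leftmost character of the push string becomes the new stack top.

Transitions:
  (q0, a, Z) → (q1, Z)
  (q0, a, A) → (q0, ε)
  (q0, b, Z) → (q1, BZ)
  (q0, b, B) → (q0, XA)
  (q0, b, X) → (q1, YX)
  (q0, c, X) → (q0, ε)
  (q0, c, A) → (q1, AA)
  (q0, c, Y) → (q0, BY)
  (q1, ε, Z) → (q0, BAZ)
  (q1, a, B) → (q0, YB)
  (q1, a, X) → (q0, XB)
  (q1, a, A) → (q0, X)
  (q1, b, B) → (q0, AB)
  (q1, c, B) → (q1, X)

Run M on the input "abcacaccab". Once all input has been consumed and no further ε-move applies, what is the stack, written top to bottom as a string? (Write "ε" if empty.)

(q0, abcacaccab, Z)
  read a, top Z: go to q1, push Z → (q1, bcacaccab, Z)
  ε-move, top Z: go to q0, push BAZ → (q0, bcacaccab, BAZ)
  read b, top B: go to q0, push XA → (q0, cacaccab, XAAZ)
  read c, top X: go to q0, push ε → (q0, acaccab, AAZ)
  read a, top A: go to q0, push ε → (q0, caccab, AZ)
  read c, top A: go to q1, push AA → (q1, accab, AAZ)
  read a, top A: go to q0, push X → (q0, ccab, XAZ)
  read c, top X: go to q0, push ε → (q0, cab, AZ)
  read c, top A: go to q1, push AA → (q1, ab, AAZ)
  read a, top A: go to q0, push X → (q0, b, XAZ)
  read b, top X: go to q1, push YX → (q1, ε, YXAZ)
All input consumed in state q1 with stack YXAZ.

YXAZ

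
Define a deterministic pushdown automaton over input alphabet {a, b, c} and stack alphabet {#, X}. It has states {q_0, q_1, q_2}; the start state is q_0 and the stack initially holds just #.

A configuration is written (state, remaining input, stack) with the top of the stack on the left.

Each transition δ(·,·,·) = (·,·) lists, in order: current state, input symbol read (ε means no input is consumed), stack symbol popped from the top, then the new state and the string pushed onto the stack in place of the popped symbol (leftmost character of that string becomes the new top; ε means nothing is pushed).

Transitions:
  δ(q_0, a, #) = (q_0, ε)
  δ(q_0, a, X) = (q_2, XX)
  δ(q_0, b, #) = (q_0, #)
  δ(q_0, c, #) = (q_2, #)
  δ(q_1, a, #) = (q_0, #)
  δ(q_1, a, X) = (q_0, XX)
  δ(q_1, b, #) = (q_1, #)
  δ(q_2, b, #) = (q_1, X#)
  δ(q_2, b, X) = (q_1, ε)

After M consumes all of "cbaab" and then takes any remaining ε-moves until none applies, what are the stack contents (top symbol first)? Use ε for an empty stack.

(q_0, cbaab, #) ⊢ (q_2, baab, #) ⊢ (q_1, aab, X#) ⊢ (q_0, ab, XX#) ⊢ (q_2, b, XXX#) ⊢ (q_1, ε, XX#)
All input consumed in state q_1 with stack XX#.

XX#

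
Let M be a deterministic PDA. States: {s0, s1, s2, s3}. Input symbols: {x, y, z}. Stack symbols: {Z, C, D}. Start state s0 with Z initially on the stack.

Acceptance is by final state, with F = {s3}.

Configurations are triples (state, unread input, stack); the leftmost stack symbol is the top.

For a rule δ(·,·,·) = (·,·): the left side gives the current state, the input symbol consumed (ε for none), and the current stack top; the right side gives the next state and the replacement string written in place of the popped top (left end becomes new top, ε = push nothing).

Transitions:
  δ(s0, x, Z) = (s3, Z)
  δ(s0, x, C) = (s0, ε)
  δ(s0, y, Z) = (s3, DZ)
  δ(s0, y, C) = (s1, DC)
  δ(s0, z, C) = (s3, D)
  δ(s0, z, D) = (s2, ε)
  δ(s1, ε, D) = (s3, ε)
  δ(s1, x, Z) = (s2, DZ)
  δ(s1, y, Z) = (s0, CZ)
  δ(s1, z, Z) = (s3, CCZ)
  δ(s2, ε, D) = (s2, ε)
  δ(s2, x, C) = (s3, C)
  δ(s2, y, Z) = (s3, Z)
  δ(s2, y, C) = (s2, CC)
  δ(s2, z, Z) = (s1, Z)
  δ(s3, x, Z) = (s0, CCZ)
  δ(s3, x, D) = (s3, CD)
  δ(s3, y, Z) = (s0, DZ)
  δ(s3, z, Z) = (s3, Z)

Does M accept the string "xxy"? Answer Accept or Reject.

Accept

(s0, xxy, Z)
  read x, top Z: go to s3, push Z → (s3, xy, Z)
  read x, top Z: go to s0, push CCZ → (s0, y, CCZ)
  read y, top C: go to s1, push DC → (s1, ε, DCCZ)
  ε-move, top D: go to s3, push ε → (s3, ε, CCZ)
All input consumed; state s3 ∈ F.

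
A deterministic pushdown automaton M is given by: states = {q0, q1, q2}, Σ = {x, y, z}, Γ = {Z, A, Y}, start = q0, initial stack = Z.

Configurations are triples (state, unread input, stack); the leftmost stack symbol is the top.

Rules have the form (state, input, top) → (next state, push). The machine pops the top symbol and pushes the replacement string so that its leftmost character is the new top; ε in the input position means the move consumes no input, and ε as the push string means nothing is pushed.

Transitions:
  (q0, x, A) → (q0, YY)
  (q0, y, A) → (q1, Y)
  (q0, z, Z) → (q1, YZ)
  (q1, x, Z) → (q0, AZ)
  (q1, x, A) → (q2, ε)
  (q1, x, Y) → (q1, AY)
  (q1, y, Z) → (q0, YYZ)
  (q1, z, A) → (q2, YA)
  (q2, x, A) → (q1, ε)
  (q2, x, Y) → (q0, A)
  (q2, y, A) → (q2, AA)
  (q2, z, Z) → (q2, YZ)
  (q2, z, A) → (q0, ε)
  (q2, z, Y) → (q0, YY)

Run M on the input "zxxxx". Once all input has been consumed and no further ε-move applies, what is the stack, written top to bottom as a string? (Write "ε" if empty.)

(q0, zxxxx, Z)
  read z, top Z: go to q1, push YZ → (q1, xxxx, YZ)
  read x, top Y: go to q1, push AY → (q1, xxx, AYZ)
  read x, top A: go to q2, push ε → (q2, xx, YZ)
  read x, top Y: go to q0, push A → (q0, x, AZ)
  read x, top A: go to q0, push YY → (q0, ε, YYZ)
All input consumed in state q0 with stack YYZ.

YYZ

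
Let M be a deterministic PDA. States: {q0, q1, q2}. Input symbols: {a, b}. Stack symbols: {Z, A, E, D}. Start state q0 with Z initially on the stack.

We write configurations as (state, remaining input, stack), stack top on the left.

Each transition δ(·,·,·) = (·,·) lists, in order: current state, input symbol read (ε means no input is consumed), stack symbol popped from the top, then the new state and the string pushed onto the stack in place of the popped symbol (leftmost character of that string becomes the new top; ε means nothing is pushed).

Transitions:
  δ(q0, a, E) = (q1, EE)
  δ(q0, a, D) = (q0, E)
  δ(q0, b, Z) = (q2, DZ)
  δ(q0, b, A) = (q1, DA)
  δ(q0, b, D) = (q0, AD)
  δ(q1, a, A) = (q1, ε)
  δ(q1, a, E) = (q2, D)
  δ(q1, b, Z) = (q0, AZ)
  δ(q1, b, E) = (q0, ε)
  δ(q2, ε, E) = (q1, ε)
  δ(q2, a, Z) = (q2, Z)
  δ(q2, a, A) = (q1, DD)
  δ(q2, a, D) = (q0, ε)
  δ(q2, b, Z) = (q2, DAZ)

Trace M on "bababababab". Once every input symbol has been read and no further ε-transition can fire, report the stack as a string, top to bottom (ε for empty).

(q0, bababababab, Z)
  read b, top Z: go to q2, push DZ → (q2, ababababab, DZ)
  read a, top D: go to q0, push ε → (q0, babababab, Z)
  read b, top Z: go to q2, push DZ → (q2, abababab, DZ)
  read a, top D: go to q0, push ε → (q0, bababab, Z)
  read b, top Z: go to q2, push DZ → (q2, ababab, DZ)
  read a, top D: go to q0, push ε → (q0, babab, Z)
  read b, top Z: go to q2, push DZ → (q2, abab, DZ)
  read a, top D: go to q0, push ε → (q0, bab, Z)
  read b, top Z: go to q2, push DZ → (q2, ab, DZ)
  read a, top D: go to q0, push ε → (q0, b, Z)
  read b, top Z: go to q2, push DZ → (q2, ε, DZ)
All input consumed in state q2 with stack DZ.

DZ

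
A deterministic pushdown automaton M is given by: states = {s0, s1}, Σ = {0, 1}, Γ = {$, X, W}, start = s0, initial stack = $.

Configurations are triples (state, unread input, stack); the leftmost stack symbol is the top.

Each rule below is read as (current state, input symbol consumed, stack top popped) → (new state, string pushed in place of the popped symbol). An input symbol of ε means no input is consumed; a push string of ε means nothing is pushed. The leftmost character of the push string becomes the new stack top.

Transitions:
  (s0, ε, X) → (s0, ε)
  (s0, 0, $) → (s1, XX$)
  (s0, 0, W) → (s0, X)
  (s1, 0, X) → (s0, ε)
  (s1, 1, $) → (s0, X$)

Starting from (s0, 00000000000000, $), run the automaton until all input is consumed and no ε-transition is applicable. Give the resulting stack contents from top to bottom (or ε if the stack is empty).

$

(s0, 00000000000000, $)
  read 0, top $: go to s1, push XX$ → (s1, 0000000000000, XX$)
  read 0, top X: go to s0, push ε → (s0, 000000000000, X$)
  ε-move, top X: go to s0, push ε → (s0, 000000000000, $)
  read 0, top $: go to s1, push XX$ → (s1, 00000000000, XX$)
  read 0, top X: go to s0, push ε → (s0, 0000000000, X$)
  ε-move, top X: go to s0, push ε → (s0, 0000000000, $)
  read 0, top $: go to s1, push XX$ → (s1, 000000000, XX$)
  read 0, top X: go to s0, push ε → (s0, 00000000, X$)
  ε-move, top X: go to s0, push ε → (s0, 00000000, $)
  read 0, top $: go to s1, push XX$ → (s1, 0000000, XX$)
  read 0, top X: go to s0, push ε → (s0, 000000, X$)
  ε-move, top X: go to s0, push ε → (s0, 000000, $)
  read 0, top $: go to s1, push XX$ → (s1, 00000, XX$)
  read 0, top X: go to s0, push ε → (s0, 0000, X$)
  ε-move, top X: go to s0, push ε → (s0, 0000, $)
  read 0, top $: go to s1, push XX$ → (s1, 000, XX$)
  read 0, top X: go to s0, push ε → (s0, 00, X$)
  ε-move, top X: go to s0, push ε → (s0, 00, $)
  read 0, top $: go to s1, push XX$ → (s1, 0, XX$)
  read 0, top X: go to s0, push ε → (s0, ε, X$)
  ε-move, top X: go to s0, push ε → (s0, ε, $)
All input consumed in state s0 with stack $.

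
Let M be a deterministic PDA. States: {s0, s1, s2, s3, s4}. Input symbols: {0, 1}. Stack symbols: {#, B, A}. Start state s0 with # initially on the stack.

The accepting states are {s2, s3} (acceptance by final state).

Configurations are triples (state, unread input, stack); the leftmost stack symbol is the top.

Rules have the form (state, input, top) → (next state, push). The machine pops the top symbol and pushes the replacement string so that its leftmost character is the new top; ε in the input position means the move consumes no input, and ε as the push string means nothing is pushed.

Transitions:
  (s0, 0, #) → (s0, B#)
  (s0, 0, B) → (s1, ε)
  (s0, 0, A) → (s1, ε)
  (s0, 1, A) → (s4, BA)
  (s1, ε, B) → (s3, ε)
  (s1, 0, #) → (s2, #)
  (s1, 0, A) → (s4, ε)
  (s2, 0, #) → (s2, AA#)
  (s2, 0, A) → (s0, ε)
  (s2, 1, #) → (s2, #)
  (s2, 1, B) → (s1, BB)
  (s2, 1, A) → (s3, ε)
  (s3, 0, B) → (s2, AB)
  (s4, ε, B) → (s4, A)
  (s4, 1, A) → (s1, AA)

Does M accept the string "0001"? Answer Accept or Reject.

Accept

(s0, 0001, #)
  read 0, top #: go to s0, push B# → (s0, 001, B#)
  read 0, top B: go to s1, push ε → (s1, 01, #)
  read 0, top #: go to s2, push # → (s2, 1, #)
  read 1, top #: go to s2, push # → (s2, ε, #)
All input consumed; state s2 ∈ F.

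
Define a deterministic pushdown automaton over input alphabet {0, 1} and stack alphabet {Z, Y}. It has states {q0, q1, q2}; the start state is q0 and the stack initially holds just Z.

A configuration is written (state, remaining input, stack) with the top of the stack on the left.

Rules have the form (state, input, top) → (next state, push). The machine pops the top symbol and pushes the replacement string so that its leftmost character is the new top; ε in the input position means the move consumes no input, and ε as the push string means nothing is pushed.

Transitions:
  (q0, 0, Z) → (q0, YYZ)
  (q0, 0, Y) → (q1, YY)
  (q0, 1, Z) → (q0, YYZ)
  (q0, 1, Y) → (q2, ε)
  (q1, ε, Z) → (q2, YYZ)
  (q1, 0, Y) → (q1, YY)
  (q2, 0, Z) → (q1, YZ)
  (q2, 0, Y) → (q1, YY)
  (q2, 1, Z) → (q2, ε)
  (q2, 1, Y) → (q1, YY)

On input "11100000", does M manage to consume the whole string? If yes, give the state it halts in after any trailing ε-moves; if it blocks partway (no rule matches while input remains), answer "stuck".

(q0, 11100000, Z)
  read 1, top Z: go to q0, push YYZ → (q0, 1100000, YYZ)
  read 1, top Y: go to q2, push ε → (q2, 100000, YZ)
  read 1, top Y: go to q1, push YY → (q1, 00000, YYZ)
  read 0, top Y: go to q1, push YY → (q1, 0000, YYYZ)
  read 0, top Y: go to q1, push YY → (q1, 000, YYYYZ)
  read 0, top Y: go to q1, push YY → (q1, 00, YYYYYZ)
  read 0, top Y: go to q1, push YY → (q1, 0, YYYYYYZ)
  read 0, top Y: go to q1, push YY → (q1, ε, YYYYYYYZ)
All input consumed; M is in state q1.

q1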